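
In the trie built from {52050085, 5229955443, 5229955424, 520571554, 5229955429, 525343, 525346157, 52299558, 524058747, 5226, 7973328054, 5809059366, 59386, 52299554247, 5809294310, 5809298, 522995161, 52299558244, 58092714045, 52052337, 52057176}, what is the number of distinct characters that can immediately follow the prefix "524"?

The children of the "524" node are the distinct next characters among strings starting with "524".
Characters that immediately follow "524" among the stored strings: {0}.
That node has 1 child edge.

1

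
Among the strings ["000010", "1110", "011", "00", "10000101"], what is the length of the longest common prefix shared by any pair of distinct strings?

2

The deepest shared node is where two words last agree before diverging.
"00" and "000010" agree on "00" (2 characters) before diverging; nothing deeper is shared.
Longest shared-prefix length: 2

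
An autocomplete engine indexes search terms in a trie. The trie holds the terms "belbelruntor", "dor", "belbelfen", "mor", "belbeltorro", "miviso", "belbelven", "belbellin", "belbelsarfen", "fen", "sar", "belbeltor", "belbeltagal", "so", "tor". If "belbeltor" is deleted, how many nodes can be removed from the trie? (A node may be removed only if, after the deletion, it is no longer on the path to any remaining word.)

A node on "belbeltor"'s path can go only if nothing else ends at it or branches off below it.
Every node on "belbeltor" is still needed (e.g. by "belbeltorro"), so nothing is freed.
Nodes removed: 0

0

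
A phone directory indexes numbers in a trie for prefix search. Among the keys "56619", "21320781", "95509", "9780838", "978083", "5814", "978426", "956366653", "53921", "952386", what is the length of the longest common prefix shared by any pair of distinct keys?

6

Equivalently: take the maximum, over all pairs, of their longest common prefix length.
"978083" and "9780838" agree on "978083" (6 characters) before diverging; nothing deeper is shared.
Longest shared-prefix length: 6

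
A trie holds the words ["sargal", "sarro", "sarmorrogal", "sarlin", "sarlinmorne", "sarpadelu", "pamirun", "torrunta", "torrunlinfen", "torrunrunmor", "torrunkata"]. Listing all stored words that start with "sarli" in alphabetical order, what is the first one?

sarlin

DFS of the "sarli" subtree visits, in order: "sarlin", "sarlinmorne"
The 1st is sarlin.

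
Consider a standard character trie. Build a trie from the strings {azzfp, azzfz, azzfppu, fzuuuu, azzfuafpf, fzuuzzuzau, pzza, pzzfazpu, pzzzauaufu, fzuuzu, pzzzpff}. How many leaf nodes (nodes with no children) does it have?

A leaf is a node with no children — equivalently, the end of a word that is not a proper prefix of any other stored word.
Those words: "azzfppu", "azzfuafpf", "azzfz", "fzuuuu", "fzuuzu", "fzuuzzuzau", "pzza", "pzzfazpu", "pzzzauaufu", "pzzzpff"
Leaf count: 10

10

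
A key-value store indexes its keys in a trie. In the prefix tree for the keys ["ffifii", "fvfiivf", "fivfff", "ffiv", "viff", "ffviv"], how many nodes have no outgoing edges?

Leaves are exactly the stored words that no other stored word extends.
Those words: "ffifii", "ffiv", "ffviv", "fivfff", "fvfiivf", "viff"
Leaf count: 6

6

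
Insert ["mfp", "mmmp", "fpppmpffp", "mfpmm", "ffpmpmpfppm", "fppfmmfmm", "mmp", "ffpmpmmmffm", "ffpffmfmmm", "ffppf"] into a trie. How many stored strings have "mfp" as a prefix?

2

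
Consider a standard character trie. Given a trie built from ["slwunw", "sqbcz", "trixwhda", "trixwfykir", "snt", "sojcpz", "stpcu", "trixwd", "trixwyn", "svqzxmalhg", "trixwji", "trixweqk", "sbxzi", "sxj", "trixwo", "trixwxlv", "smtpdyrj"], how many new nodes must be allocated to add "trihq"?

Walking "trihq" from the root, the first 3 characters ("tri") follow existing edges; "h" is the first miss.
So 5 − 3 = 2 new nodes.

2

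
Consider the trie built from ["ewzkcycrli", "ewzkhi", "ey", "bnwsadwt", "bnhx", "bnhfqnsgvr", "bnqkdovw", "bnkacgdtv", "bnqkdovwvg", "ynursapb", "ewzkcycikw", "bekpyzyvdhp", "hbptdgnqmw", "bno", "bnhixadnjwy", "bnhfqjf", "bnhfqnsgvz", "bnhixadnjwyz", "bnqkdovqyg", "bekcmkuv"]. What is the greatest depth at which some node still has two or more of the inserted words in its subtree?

Equivalently: take the maximum, over all pairs, of their longest common prefix length.
"bnhixadnjwy" and "bnhixadnjwyz" agree on "bnhixadnjwy" (11 characters) before diverging; nothing deeper is shared.
Longest shared-prefix length: 11

11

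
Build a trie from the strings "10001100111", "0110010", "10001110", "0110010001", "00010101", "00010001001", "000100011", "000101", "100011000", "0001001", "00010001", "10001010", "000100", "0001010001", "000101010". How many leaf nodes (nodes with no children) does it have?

10

A leaf is a node with no children — equivalently, the end of a word that is not a proper prefix of any other stored word.
Those words: "00010001001", "000100011", "0001001", "0001010001", "000101010", "0110010001", "10001010", "100011000", "10001100111", "10001110"
Leaf count: 10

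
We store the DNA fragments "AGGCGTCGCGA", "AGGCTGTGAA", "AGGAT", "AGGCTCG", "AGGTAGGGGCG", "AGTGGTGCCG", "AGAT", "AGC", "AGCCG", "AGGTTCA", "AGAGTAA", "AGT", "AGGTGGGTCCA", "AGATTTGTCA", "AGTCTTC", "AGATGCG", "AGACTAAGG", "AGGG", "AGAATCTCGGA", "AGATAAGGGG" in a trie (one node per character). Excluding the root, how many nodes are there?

90

Trace insertions, counting only characters that open a new branch:
  "AGGCGTCGCGA" → 11 new (A, G, G, C, G, T, C, G, C, G, A)
  "AGGCTGTGAA" → prefix "AGGC" already present; 6 new (T, G, T, G, A, A)
  "AGGAT" → prefix "AGG" already present; 2 new (A, T)
  "AGGCTCG" → prefix "AGGCT" already present; 2 new (C, G)
  "AGGTAGGGGCG" → prefix "AGG" already present; 8 new (T, A, G, G, G, G, C, G)
  "AGTGGTGCCG" → prefix "AG" already present; 8 new (T, G, G, T, G, C, C, G)
  "AGAT" → prefix "AG" already present; 2 new (A, T)
  "AGC" → prefix "AG" already present; 1 new (C)
  "AGCCG" → prefix "AGC" already present; 2 new (C, G)
  "AGGTTCA" → prefix "AGGT" already present; 3 new (T, C, A)
  "AGAGTAA" → prefix "AGA" already present; 4 new (G, T, A, A)
  "AGT" → prefix "AGT" already present; 0 new (none)
  "AGGTGGGTCCA" → prefix "AGGT" already present; 7 new (G, G, G, T, C, C, A)
  "AGATTTGTCA" → prefix "AGAT" already present; 6 new (T, T, G, T, C, A)
  "AGTCTTC" → prefix "AGT" already present; 4 new (C, T, T, C)
  "AGATGCG" → prefix "AGAT" already present; 3 new (G, C, G)
  "AGACTAAGG" → prefix "AGA" already present; 6 new (C, T, A, A, G, G)
  "AGGG" → prefix "AGG" already present; 1 new (G)
  "AGAATCTCGGA" → prefix "AGA" already present; 8 new (A, T, C, T, C, G, G, A)
  "AGATAAGGGG" → prefix "AGAT" already present; 6 new (A, A, G, G, G, G)
Total nodes = 11 + 6 + 2 + 2 + 8 + 8 + 2 + 1 + 2 + 3 + 4 + 0 + 7 + 6 + 4 + 3 + 6 + 1 + 8 + 6 = 90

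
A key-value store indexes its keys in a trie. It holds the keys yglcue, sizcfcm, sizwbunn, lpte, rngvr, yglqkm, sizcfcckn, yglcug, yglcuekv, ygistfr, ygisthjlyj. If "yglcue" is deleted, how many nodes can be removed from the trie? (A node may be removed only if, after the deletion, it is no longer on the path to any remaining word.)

A node on "yglcue"'s path can go only if nothing else ends at it or branches off below it.
Every node on "yglcue" is still needed (e.g. by "yglcuekv"), so nothing is freed.
Nodes removed: 0

0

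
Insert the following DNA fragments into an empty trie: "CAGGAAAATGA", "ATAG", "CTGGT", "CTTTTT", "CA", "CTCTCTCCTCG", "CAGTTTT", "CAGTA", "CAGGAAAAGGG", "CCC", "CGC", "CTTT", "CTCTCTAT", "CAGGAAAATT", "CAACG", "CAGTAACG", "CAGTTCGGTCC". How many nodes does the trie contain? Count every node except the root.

59

Trace insertions, counting only characters that open a new branch:
  "CAGGAAAATGA" → 11 new (C, A, G, G, A, A, A, A, T, G, A)
  "ATAG" → 4 new (A, T, A, G)
  "CTGGT" → prefix "C" already present; 4 new (T, G, G, T)
  "CTTTTT" → prefix "CT" already present; 4 new (T, T, T, T)
  "CA" → prefix "CA" already present; 0 new (none)
  "CTCTCTCCTCG" → prefix "CT" already present; 9 new (C, T, C, T, C, C, T, C, G)
  "CAGTTTT" → prefix "CAG" already present; 4 new (T, T, T, T)
  "CAGTA" → prefix "CAGT" already present; 1 new (A)
  "CAGGAAAAGGG" → prefix "CAGGAAAA" already present; 3 new (G, G, G)
  "CCC" → prefix "C" already present; 2 new (C, C)
  "CGC" → prefix "C" already present; 2 new (G, C)
  "CTTT" → prefix "CTTT" already present; 0 new (none)
  "CTCTCTAT" → prefix "CTCTCT" already present; 2 new (A, T)
  "CAGGAAAATT" → prefix "CAGGAAAAT" already present; 1 new (T)
  "CAACG" → prefix "CA" already present; 3 new (A, C, G)
  "CAGTAACG" → prefix "CAGTA" already present; 3 new (A, C, G)
  "CAGTTCGGTCC" → prefix "CAGTT" already present; 6 new (C, G, G, T, C, C)
Total nodes = 11 + 4 + 4 + 4 + 0 + 9 + 4 + 1 + 3 + 2 + 2 + 0 + 2 + 1 + 3 + 3 + 6 = 59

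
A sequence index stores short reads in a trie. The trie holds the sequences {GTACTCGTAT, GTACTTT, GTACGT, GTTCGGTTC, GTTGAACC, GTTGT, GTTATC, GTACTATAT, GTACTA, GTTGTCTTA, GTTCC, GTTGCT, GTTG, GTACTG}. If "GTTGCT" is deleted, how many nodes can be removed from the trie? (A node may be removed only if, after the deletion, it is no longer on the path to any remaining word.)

2

Walk "GTTGCT" from the leaf back toward the root, removing each node that no remaining word uses.
The suffix "CT" (2 nodes) is used only by "GTTGCT"; the node for "GTTG" still has the child "A", so pruning stops there.
Nodes removed: 2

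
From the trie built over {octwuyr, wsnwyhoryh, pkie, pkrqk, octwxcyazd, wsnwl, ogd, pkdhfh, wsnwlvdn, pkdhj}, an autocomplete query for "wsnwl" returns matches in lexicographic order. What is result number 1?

wsnwl

DFS of the "wsnwl" subtree visits, in order: "wsnwl", "wsnwlvdn"
Position 1: wsnwl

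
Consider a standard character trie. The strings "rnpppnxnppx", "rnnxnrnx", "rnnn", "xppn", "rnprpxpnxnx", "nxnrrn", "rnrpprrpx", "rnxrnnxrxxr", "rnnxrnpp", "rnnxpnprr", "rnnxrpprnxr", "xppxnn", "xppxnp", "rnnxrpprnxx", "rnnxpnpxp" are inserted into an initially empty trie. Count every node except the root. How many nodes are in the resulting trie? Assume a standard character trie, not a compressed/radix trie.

Trace insertions, counting only characters that open a new branch:
  "rnpppnxnppx" → 11 new (r, n, p, p, p, n, x, n, p, p, x)
  "rnnxnrnx" → prefix "rn" already present; 6 new (n, x, n, r, n, x)
  "rnnn" → prefix "rnn" already present; 1 new (n)
  "xppn" → 4 new (x, p, p, n)
  "rnprpxpnxnx" → prefix "rnp" already present; 8 new (r, p, x, p, n, x, n, x)
  "nxnrrn" → 6 new (n, x, n, r, r, n)
  "rnrpprrpx" → prefix "rn" already present; 7 new (r, p, p, r, r, p, x)
  "rnxrnnxrxxr" → prefix "rn" already present; 9 new (x, r, n, n, x, r, x, x, r)
  "rnnxrnpp" → prefix "rnnx" already present; 4 new (r, n, p, p)
  "rnnxpnprr" → prefix "rnnx" already present; 5 new (p, n, p, r, r)
  "rnnxrpprnxr" → prefix "rnnxr" already present; 6 new (p, p, r, n, x, r)
  "xppxnn" → prefix "xpp" already present; 3 new (x, n, n)
  "xppxnp" → prefix "xppxn" already present; 1 new (p)
  "rnnxrpprnxx" → prefix "rnnxrpprnx" already present; 1 new (x)
  "rnnxpnpxp" → prefix "rnnxpnp" already present; 2 new (x, p)
Total nodes = 11 + 6 + 1 + 4 + 8 + 6 + 7 + 9 + 4 + 5 + 6 + 3 + 1 + 1 + 2 = 74

74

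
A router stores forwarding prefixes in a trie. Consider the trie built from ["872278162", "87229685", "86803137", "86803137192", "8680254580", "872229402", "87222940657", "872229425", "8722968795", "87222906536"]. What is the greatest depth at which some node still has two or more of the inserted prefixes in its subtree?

Equivalently: take the maximum, over all pairs, of their longest common prefix length.
e.g. "86803137" and "86803137192" share the prefix "86803137" of length 8; no pair shares a longer one.
Longest shared-prefix length: 8

8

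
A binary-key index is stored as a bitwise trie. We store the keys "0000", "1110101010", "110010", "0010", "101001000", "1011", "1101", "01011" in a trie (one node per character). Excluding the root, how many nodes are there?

34

For each word, the new-node count is its length minus the longest prefix already in the trie:
  "0000" → 4 new (0, 0, 0, 0)
  "1110101010" → 10 new (1, 1, 1, 0, 1, 0, 1, 0, 1, 0)
  "110010" → prefix "11" already present; 4 new (0, 0, 1, 0)
  "0010" → prefix "00" already present; 2 new (1, 0)
  "101001000" → prefix "1" already present; 8 new (0, 1, 0, 0, 1, 0, 0, 0)
  "1011" → prefix "101" already present; 1 new (1)
  "1101" → prefix "110" already present; 1 new (1)
  "01011" → prefix "0" already present; 4 new (1, 0, 1, 1)
Total nodes = 4 + 10 + 4 + 2 + 8 + 1 + 1 + 4 = 34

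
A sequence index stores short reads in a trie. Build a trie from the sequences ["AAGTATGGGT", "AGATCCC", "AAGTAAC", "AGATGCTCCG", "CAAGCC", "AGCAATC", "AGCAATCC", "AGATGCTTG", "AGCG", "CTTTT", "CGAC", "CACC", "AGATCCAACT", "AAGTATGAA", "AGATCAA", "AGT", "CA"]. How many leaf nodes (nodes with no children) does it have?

15

Leaves are exactly the stored words that no other stored word extends.
Those words: "AAGTAAC", "AAGTATGAA", "AAGTATGGGT", "AGATCAA", "AGATCCAACT", "AGATCCC", "AGATGCTCCG", "AGATGCTTG", "AGCAATCC", "AGCG", "AGT", "CAAGCC", "CACC", "CGAC", "CTTTT"
Leaf count: 15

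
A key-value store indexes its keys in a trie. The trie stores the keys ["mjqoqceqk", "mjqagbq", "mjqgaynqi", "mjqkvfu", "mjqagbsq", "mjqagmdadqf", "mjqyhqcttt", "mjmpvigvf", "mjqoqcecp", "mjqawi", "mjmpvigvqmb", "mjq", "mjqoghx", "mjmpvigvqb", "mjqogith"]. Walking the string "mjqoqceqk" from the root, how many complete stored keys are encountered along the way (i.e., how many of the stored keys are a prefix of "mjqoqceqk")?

2

Walk "mjqoqceqk" from the root; an end-of-word marker is hit whenever a stored word is a prefix of "mjqoqceqk".
Prefixes of the query that are stored words: "mjq", "mjqoqceqk"
Count: 2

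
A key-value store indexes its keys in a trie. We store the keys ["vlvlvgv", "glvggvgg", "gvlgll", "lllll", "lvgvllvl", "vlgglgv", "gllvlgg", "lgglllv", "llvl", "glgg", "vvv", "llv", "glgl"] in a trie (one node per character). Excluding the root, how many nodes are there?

55

Count nodes per top-level branch (shared prefixes stored once):
  'g'-branch (glgg, glgl, gllvlgg, glvggvgg, gvlgll): 21 nodes
  'l'-branch (lgglllv, lllll, llv, llvl, lvgvllvl): 20 nodes
  'v'-branch (vlgglgv, vlvlvgv, vvv): 14 nodes
Sum: 55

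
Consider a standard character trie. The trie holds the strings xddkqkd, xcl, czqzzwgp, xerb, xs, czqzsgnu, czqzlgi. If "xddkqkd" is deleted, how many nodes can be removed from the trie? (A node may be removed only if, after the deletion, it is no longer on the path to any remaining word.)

6

After clearing the end-marker at "xddkqkd", prune upward until reaching a node still needed by another word.
The suffix "ddkqkd" (6 nodes) is used only by "xddkqkd"; the node for "x" still has the child "c", so pruning stops there.
Nodes removed: 6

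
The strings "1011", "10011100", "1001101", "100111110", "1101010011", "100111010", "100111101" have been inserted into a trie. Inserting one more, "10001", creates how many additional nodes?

Walking "10001" from the root, the first 3 characters ("100") follow existing edges; "0" is the first miss.
Each of the 2 remaining characters creates one node.

2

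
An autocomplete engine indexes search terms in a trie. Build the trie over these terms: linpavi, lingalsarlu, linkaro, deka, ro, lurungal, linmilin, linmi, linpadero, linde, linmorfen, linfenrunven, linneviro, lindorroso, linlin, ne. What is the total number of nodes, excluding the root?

Count nodes per top-level branch (shared prefixes stored once):
  'd'-branch (deka): 4 nodes
  'l'-branch (linde, lindorroso, linfenrunven, lingalsarlu, linkaro, linlin, linmi, linmilin, linmorfen, linneviro, linpadero, linpavi, lurungal): 66 nodes
  'n'-branch (ne): 2 nodes
  'r'-branch (ro): 2 nodes
Sum: 74

74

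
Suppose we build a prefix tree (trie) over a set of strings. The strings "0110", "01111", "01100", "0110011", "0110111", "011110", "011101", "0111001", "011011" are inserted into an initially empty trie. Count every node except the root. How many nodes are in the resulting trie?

Trie structure (* marks end of a word):
(root)
└─ 0
   └─ 1
      └─ 1
         ├─ 0 *
         │  ├─ 0 *
         │  │  └─ 1
         │  │     └─ 1 *
         │  └─ 1
         │     └─ 1 *
         │        └─ 1 *
         └─ 1
            ├─ 0
            │  ├─ 0
            │  │  └─ 1 *
            │  └─ 1 *
            └─ 1 *
               └─ 0 *
Counting every labelled node above: 17.

17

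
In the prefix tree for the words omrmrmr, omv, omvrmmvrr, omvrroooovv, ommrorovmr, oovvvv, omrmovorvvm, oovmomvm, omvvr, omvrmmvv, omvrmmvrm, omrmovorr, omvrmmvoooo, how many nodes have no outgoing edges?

12

Leaves are exactly the stored words that no other stored word extends.
Those words: "ommrorovmr", "omrmovorr", "omrmovorvvm", "omrmrmr", "omvrmmvoooo", "omvrmmvrm", "omvrmmvrr", "omvrmmvv", "omvrroooovv", "omvvr", "oovmomvm", "oovvvv"
Leaf count: 12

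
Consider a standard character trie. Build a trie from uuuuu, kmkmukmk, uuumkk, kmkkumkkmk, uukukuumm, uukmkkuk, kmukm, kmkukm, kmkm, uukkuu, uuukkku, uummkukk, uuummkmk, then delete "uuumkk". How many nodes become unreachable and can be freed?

2

A node on "uuumkk"'s path can go only if nothing else ends at it or branches off below it.
The suffix "kk" (2 nodes) is used only by "uuumkk"; the node for "uuum" still has the child "m", so pruning stops there.
Nodes removed: 2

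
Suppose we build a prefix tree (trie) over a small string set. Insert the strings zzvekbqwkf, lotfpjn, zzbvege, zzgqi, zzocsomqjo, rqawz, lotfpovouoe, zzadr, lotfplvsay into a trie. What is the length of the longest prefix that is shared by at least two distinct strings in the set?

5

The deepest shared node is where two words last agree before diverging.
"lotfpjn" and "lotfplvsay" agree on "lotfp" (5 characters) before diverging; nothing deeper is shared.
Longest shared-prefix length: 5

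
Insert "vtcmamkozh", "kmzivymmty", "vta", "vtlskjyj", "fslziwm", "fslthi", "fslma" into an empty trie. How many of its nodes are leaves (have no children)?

A leaf is a node with no children — equivalently, the end of a word that is not a proper prefix of any other stored word.
Those words: "fslma", "fslthi", "fslziwm", "kmzivymmty", "vta", "vtcmamkozh", "vtlskjyj"
Leaf count: 7

7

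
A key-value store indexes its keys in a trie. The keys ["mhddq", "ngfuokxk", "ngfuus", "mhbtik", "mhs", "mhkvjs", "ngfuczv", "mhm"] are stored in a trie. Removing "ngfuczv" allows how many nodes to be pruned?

After clearing the end-marker at "ngfuczv", prune upward until reaching a node still needed by another word.
The suffix "czv" (3 nodes) is used only by "ngfuczv"; the node for "ngfu" still has the child "o", so pruning stops there.
Nodes removed: 3

3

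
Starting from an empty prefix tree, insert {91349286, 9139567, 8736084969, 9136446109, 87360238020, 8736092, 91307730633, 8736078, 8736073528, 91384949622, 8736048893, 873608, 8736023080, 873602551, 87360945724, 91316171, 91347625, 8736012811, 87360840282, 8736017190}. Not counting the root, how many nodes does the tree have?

97

Trace insertions, counting only characters that open a new branch:
  "91349286" → 8 new (9, 1, 3, 4, 9, 2, 8, 6)
  "9139567" → prefix "913" already present; 4 new (9, 5, 6, 7)
  "8736084969" → 10 new (8, 7, 3, 6, 0, 8, 4, 9, 6, 9)
  "9136446109" → prefix "913" already present; 7 new (6, 4, 4, 6, 1, 0, 9)
  "87360238020" → prefix "87360" already present; 6 new (2, 3, 8, 0, 2, 0)
  "8736092" → prefix "87360" already present; 2 new (9, 2)
  "91307730633" → prefix "913" already present; 8 new (0, 7, 7, 3, 0, 6, 3, 3)
  "8736078" → prefix "87360" already present; 2 new (7, 8)
  "8736073528" → prefix "873607" already present; 4 new (3, 5, 2, 8)
  "91384949622" → prefix "913" already present; 8 new (8, 4, 9, 4, 9, 6, 2, 2)
  "8736048893" → prefix "87360" already present; 5 new (4, 8, 8, 9, 3)
  "873608" → prefix "873608" already present; 0 new (none)
  "8736023080" → prefix "8736023" already present; 3 new (0, 8, 0)
  "873602551" → prefix "873602" already present; 3 new (5, 5, 1)
  "87360945724" → prefix "873609" already present; 5 new (4, 5, 7, 2, 4)
  "91316171" → prefix "913" already present; 5 new (1, 6, 1, 7, 1)
  "91347625" → prefix "9134" already present; 4 new (7, 6, 2, 5)
  "8736012811" → prefix "87360" already present; 5 new (1, 2, 8, 1, 1)
  "87360840282" → prefix "8736084" already present; 4 new (0, 2, 8, 2)
  "8736017190" → prefix "873601" already present; 4 new (7, 1, 9, 0)
Total nodes = 8 + 4 + 10 + 7 + 6 + 2 + 8 + 2 + 4 + 8 + 5 + 0 + 3 + 3 + 5 + 5 + 4 + 5 + 4 + 4 = 97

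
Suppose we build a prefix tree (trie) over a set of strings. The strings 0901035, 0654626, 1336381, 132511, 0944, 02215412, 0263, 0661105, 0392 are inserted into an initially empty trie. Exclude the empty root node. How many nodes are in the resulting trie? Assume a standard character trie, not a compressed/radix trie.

For each word, the new-node count is its length minus the longest prefix already in the trie:
  "0901035" → 7 new (0, 9, 0, 1, 0, 3, 5)
  "0654626" → prefix "0" already present; 6 new (6, 5, 4, 6, 2, 6)
  "1336381" → 7 new (1, 3, 3, 6, 3, 8, 1)
  "132511" → prefix "13" already present; 4 new (2, 5, 1, 1)
  "0944" → prefix "09" already present; 2 new (4, 4)
  "02215412" → prefix "0" already present; 7 new (2, 2, 1, 5, 4, 1, 2)
  "0263" → prefix "02" already present; 2 new (6, 3)
  "0661105" → prefix "06" already present; 5 new (6, 1, 1, 0, 5)
  "0392" → prefix "0" already present; 3 new (3, 9, 2)
Total nodes = 7 + 6 + 7 + 4 + 2 + 7 + 2 + 5 + 3 = 43

43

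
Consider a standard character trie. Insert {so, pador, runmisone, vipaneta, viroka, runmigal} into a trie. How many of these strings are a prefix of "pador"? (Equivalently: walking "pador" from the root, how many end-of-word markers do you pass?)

1

Walk "pador" from the root; an end-of-word marker is hit whenever a stored word is a prefix of "pador".
Prefixes of the query that are stored words: "pador"
Count: 1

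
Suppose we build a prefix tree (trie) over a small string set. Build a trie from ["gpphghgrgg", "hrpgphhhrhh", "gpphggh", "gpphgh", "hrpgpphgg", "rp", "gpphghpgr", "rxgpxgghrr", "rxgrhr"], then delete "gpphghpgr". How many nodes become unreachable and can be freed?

3

Walk "gpphghpgr" from the leaf back toward the root, removing each node that no remaining word uses.
The suffix "pgr" (3 nodes) is used only by "gpphghpgr"; the node for "gpphgh" still has the child "g", so pruning stops there.
Nodes removed: 3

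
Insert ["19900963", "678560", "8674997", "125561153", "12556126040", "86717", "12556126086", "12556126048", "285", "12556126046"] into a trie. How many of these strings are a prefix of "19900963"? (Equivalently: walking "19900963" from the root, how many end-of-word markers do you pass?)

Walk "19900963" from the root; an end-of-word marker is hit whenever a stored word is a prefix of "19900963".
Prefixes of the query that are stored words: "19900963"
Count: 1

1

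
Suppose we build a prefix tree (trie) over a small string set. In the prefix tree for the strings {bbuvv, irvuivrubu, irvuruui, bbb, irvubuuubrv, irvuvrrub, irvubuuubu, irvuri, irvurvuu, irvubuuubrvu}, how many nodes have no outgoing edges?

Leaves are exactly the stored words that no other stored word extends.
Those words: "bbb", "bbuvv", "irvubuuubrvu", "irvubuuubu", "irvuivrubu", "irvuri", "irvuruui", "irvurvuu", "irvuvrrub"
Leaf count: 9

9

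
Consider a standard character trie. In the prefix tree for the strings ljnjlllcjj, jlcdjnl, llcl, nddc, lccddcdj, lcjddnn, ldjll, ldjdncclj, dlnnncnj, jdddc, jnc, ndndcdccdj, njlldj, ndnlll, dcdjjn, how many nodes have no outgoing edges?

15

Leaves are exactly the stored words that no other stored word extends.
Those words: "dcdjjn", "dlnnncnj", "jdddc", "jlcdjnl", "jnc", "lccddcdj", "lcjddnn", "ldjdncclj", "ldjll", "ljnjlllcjj", "llcl", "nddc", "ndndcdccdj", "ndnlll", "njlldj"
Leaf count: 15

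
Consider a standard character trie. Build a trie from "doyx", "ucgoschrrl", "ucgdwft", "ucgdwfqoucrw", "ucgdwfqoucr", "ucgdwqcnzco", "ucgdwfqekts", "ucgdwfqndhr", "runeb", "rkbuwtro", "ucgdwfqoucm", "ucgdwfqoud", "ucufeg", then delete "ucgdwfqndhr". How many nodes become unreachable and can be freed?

4

A node on "ucgdwfqndhr"'s path can go only if nothing else ends at it or branches off below it.
The suffix "ndhr" (4 nodes) is used only by "ucgdwfqndhr"; the node for "ucgdwfq" still has the child "o", so pruning stops there.
Nodes removed: 4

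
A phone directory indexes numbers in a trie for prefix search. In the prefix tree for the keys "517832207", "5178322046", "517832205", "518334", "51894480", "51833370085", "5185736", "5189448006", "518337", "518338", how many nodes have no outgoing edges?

9

A leaf is a node with no children — equivalently, the end of a word that is not a proper prefix of any other stored word.
Those words: "5178322046", "517832205", "517832207", "51833370085", "518334", "518337", "518338", "5185736", "5189448006"
Leaf count: 9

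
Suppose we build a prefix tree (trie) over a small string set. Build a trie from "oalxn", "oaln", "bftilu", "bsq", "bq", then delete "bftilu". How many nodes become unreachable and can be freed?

Walk "bftilu" from the leaf back toward the root, removing each node that no remaining word uses.
The suffix "ftilu" (5 nodes) is used only by "bftilu"; the node for "b" still has the child "s", so pruning stops there.
Nodes removed: 5

5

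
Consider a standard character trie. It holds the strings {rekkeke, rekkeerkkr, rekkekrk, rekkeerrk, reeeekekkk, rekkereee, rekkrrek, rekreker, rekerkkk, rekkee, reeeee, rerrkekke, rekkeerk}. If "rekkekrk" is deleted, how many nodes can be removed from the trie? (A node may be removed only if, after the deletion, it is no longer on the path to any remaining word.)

Walk "rekkekrk" from the leaf back toward the root, removing each node that no remaining word uses.
The suffix "rk" (2 nodes) is used only by "rekkekrk"; the node for "rekkek" still has the child "e", so pruning stops there.
Nodes removed: 2

2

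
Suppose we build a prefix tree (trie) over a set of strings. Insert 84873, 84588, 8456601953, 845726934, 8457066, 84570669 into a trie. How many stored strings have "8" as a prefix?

Traverse to the node for "8", then collect every word in that subtree.
Words under "8": 8456601953, 8457066, 84570669, 845726934, 84588, 84873
Count: 6

6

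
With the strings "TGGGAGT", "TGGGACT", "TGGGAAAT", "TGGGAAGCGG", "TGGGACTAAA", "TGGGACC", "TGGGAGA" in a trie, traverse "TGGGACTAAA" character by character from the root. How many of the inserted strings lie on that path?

Traverse "TGGGACTAAA" character by character; count nodes along the way that are marked as word ends.
Prefixes of the query that are stored words: "TGGGACT", "TGGGACTAAA"
Count: 2

2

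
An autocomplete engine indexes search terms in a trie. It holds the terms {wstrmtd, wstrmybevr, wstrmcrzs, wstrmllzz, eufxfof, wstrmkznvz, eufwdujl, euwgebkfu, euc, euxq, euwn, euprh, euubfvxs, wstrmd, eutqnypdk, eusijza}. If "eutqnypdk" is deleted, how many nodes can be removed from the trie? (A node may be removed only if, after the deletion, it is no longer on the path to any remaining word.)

Walk "eutqnypdk" from the leaf back toward the root, removing each node that no remaining word uses.
The suffix "tqnypdk" (7 nodes) is used only by "eutqnypdk"; the node for "eu" still has the child "f", so pruning stops there.
Nodes removed: 7

7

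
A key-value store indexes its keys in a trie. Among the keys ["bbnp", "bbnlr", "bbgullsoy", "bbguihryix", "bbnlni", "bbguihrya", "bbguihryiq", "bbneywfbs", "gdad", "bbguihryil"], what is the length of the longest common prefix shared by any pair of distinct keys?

Look for the deepest trie node that still has at least two words in its subtree.
e.g. "bbguihryil" and "bbguihryiq" share the prefix "bbguihryi" of length 9; no pair shares a longer one.
Longest shared-prefix length: 9

9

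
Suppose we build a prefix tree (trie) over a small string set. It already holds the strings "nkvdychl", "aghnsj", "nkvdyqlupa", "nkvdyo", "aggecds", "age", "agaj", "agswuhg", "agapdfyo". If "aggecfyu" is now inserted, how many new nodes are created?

3

"aggec" is already a path in the trie; the remaining "fyu" must be added.
New nodes needed: |"aggecfyu"| − 5 = 8 − 5 = 3.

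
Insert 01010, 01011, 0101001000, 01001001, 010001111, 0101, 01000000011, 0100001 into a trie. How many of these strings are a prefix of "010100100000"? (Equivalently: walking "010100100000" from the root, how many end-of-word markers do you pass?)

3

Traverse "010100100000" character by character; count nodes along the way that are marked as word ends.
Prefixes of the query that are stored words: "0101", "01010", "0101001000"
Count: 3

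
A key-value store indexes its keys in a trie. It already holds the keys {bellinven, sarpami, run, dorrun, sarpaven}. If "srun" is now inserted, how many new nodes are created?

3

Walking "srun" from the root, the first 1 characters ("s") follow existing edges; "r" is the first miss.
So 4 − 1 = 3 new nodes.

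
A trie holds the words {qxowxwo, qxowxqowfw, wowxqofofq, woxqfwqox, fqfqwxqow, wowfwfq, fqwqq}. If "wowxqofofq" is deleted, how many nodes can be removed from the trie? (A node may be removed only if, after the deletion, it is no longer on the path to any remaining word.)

Walk "wowxqofofq" from the leaf back toward the root, removing each node that no remaining word uses.
The suffix "xqofofq" (7 nodes) is used only by "wowxqofofq"; the node for "wow" still has the child "f", so pruning stops there.
Nodes removed: 7

7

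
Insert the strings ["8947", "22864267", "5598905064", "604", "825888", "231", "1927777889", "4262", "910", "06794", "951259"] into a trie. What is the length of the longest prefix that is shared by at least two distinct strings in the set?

The deepest shared node is where two words last agree before diverging.
"22864267" and "231" agree on "2" (1 characters) before diverging; nothing deeper is shared.
Longest shared-prefix length: 1

1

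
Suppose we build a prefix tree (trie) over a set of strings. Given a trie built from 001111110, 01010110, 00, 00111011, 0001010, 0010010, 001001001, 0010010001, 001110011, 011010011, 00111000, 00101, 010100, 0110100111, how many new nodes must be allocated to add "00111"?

"00111" is already a full path in the trie; only an end-marker is added.
No new nodes are needed: 0.

0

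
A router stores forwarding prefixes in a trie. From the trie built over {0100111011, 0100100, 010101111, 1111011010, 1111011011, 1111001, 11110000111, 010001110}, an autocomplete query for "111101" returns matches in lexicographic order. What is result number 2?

1111011011

DFS of the "111101" subtree visits, in order: "1111011010", "1111011011"
The 2nd is 1111011011.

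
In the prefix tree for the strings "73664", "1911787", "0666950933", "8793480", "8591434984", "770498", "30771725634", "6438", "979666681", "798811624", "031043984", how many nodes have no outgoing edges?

11

Leaves are exactly the stored words that no other stored word extends.
Those words: "031043984", "0666950933", "1911787", "30771725634", "6438", "73664", "770498", "798811624", "8591434984", "8793480", "979666681"
Leaf count: 11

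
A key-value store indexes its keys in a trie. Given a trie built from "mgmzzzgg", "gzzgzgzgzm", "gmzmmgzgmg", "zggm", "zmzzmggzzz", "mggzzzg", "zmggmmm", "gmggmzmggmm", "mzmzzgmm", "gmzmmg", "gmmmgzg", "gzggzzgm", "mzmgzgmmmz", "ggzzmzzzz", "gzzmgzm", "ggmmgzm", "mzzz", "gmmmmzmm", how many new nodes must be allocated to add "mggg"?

1

The longest prefix of "mggg" already in the trie is "mgg" (length 3).
New nodes needed: |"mggg"| − 3 = 4 − 3 = 1.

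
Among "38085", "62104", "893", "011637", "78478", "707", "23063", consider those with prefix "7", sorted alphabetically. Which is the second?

78478

Filter for "7…" and sort: "707", "78478"
The 2nd is 78478.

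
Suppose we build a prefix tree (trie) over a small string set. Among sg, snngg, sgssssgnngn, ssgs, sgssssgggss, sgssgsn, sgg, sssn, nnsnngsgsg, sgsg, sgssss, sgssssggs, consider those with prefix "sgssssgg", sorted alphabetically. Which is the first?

sgssssgggss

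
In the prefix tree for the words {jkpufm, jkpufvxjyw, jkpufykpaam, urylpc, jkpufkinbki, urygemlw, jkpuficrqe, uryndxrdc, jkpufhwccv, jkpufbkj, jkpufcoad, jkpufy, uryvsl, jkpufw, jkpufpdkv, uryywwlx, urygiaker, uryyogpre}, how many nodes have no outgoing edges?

A leaf is a node with no children — equivalently, the end of a word that is not a proper prefix of any other stored word.
Those words: "jkpufbkj", "jkpufcoad", "jkpufhwccv", "jkpuficrqe", "jkpufkinbki", "jkpufm", "jkpufpdkv", "jkpufvxjyw", "jkpufw", "jkpufykpaam", "urygemlw", "urygiaker", "urylpc", "uryndxrdc", "uryvsl", "uryyogpre", "uryywwlx"
Leaf count: 17

17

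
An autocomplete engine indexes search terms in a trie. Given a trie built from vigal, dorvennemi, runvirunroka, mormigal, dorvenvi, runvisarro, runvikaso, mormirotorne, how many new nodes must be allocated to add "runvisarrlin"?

The longest prefix of "runvisarrlin" already in the trie is "runvisarr" (length 9).
New nodes needed: |"runvisarrlin"| − 9 = 12 − 9 = 3.

3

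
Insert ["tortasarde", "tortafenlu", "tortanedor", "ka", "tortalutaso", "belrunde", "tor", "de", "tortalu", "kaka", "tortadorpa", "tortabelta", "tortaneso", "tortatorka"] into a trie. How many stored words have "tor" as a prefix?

10

Walk to "tor"; the words in its subtree are exactly those with that prefix.
Matches: "tor", "tortabelta", "tortadorpa", "tortafenlu", "tortalu", "tortalutaso", "tortanedor", "tortaneso", "tortasarde", "tortatorka"
Count: 10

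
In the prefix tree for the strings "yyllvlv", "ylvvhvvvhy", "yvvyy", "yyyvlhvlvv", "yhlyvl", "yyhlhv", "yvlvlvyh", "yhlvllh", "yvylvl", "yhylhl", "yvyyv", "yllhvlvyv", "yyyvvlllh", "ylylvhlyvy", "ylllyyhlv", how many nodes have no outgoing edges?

15

A leaf is a node with no children — equivalently, the end of a word that is not a proper prefix of any other stored word.
Those words: "yhlvllh", "yhlyvl", "yhylhl", "yllhvlvyv", "ylllyyhlv", "ylvvhvvvhy", "ylylvhlyvy", "yvlvlvyh", "yvvyy", "yvylvl", "yvyyv", "yyhlhv", "yyllvlv", "yyyvlhvlvv", "yyyvvlllh"
Leaf count: 15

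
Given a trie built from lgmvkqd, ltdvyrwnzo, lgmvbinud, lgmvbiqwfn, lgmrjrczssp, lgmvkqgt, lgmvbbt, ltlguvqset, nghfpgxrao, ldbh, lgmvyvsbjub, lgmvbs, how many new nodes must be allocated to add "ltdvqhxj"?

4

Walking "ltdvqhxj" from the root, the first 4 characters ("ltdv") follow existing edges; "q" is the first miss.
Each of the 4 remaining characters creates one node.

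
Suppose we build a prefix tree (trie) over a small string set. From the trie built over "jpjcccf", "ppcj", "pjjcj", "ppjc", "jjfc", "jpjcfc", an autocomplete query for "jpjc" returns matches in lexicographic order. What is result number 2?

DFS of the "jpjc" subtree visits, in order: "jpjcccf", "jpjcfc"
Position 2: jpjcfc

jpjcfc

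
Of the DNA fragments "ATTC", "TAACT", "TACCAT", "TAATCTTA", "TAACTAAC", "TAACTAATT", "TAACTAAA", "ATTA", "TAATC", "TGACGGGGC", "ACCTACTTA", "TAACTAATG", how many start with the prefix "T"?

Filter for entries beginning with "T":
Words under "T": TAACT, TAACTAAA, TAACTAAC, TAACTAATG, TAACTAATT, TAATC, TAATCTTA, TACCAT, TGACGGGGC
Count: 9

9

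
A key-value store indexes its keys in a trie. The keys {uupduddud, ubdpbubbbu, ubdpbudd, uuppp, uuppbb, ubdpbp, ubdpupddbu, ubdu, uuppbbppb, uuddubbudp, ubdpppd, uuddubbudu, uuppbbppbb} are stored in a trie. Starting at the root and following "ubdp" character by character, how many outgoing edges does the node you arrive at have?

3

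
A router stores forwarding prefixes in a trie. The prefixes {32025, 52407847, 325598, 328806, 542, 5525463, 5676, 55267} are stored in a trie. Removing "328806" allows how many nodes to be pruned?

4

Walk "328806" from the leaf back toward the root, removing each node that no remaining word uses.
The suffix "8806" (4 nodes) is used only by "328806"; the node for "32" still has the child "0", so pruning stops there.
Nodes removed: 4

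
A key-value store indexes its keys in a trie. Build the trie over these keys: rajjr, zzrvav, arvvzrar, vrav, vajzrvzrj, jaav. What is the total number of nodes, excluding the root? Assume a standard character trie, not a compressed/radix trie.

Count nodes per top-level branch (shared prefixes stored once):
  'a'-branch (arvvzrar): 8 nodes
  'j'-branch (jaav): 4 nodes
  'r'-branch (rajjr): 5 nodes
  'v'-branch (vajzrvzrj, vrav): 12 nodes
  'z'-branch (zzrvav): 6 nodes
Sum: 35

35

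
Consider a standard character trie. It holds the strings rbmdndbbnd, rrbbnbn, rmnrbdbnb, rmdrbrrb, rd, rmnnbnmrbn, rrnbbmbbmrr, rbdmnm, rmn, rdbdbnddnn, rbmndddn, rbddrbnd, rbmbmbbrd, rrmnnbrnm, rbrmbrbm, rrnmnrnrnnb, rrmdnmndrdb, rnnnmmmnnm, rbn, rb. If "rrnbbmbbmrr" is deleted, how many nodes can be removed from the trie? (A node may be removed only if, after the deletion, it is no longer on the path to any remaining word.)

8

Walk "rrnbbmbbmrr" from the leaf back toward the root, removing each node that no remaining word uses.
The suffix "bbmbbmrr" (8 nodes) is used only by "rrnbbmbbmrr"; the node for "rrn" still has the child "m", so pruning stops there.
Nodes removed: 8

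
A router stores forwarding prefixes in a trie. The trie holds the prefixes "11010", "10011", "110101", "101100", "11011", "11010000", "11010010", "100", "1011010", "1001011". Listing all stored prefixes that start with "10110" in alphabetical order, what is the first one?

101100

DFS of the "10110" subtree visits, in order: "101100", "1011010"
Position 1: 101100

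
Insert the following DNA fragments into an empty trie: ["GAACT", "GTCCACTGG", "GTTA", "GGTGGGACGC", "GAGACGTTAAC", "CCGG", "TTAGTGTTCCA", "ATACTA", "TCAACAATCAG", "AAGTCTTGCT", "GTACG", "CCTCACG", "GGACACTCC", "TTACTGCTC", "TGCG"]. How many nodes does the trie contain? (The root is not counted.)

Trace insertions, counting only characters that open a new branch:
  "GAACT" → 5 new (G, A, A, C, T)
  "GTCCACTGG" → prefix "G" already present; 8 new (T, C, C, A, C, T, G, G)
  "GTTA" → prefix "GT" already present; 2 new (T, A)
  "GGTGGGACGC" → prefix "G" already present; 9 new (G, T, G, G, G, A, C, G, C)
  "GAGACGTTAAC" → prefix "GA" already present; 9 new (G, A, C, G, T, T, A, A, C)
  "CCGG" → 4 new (C, C, G, G)
  "TTAGTGTTCCA" → 11 new (T, T, A, G, T, G, T, T, C, C, A)
  "ATACTA" → 6 new (A, T, A, C, T, A)
  "TCAACAATCAG" → prefix "T" already present; 10 new (C, A, A, C, A, A, T, C, A, G)
  "AAGTCTTGCT" → prefix "A" already present; 9 new (A, G, T, C, T, T, G, C, T)
  "GTACG" → prefix "GT" already present; 3 new (A, C, G)
  "CCTCACG" → prefix "CC" already present; 5 new (T, C, A, C, G)
  "GGACACTCC" → prefix "GG" already present; 7 new (A, C, A, C, T, C, C)
  "TTACTGCTC" → prefix "TTA" already present; 6 new (C, T, G, C, T, C)
  "TGCG" → prefix "T" already present; 3 new (G, C, G)
Total nodes = 5 + 8 + 2 + 9 + 9 + 4 + 11 + 6 + 10 + 9 + 3 + 5 + 7 + 6 + 3 = 97

97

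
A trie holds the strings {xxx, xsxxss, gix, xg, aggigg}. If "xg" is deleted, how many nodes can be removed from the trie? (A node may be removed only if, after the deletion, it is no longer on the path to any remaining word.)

1

After clearing the end-marker at "xg", prune upward until reaching a node still needed by another word.
The suffix "g" (1 node) is used only by "xg"; the node for "x" still has the child "x", so pruning stops there.
Nodes removed: 1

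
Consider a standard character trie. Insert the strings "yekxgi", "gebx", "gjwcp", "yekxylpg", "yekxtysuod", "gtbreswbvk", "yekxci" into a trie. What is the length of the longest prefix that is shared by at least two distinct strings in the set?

Look for the deepest trie node that still has at least two words in its subtree.
e.g. "yekxci" and "yekxgi" share the prefix "yekx" of length 4; no pair shares a longer one.
Longest shared-prefix length: 4

4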